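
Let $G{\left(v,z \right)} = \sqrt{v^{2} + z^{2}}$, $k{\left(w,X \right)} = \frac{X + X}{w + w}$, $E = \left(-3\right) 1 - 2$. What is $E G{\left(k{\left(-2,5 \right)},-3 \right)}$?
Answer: $- \frac{5 \sqrt{61}}{2} \approx -19.526$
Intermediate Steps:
$E = -5$ ($E = -3 - 2 = -5$)
$k{\left(w,X \right)} = \frac{X}{w}$ ($k{\left(w,X \right)} = \frac{2 X}{2 w} = 2 X \frac{1}{2 w} = \frac{X}{w}$)
$E G{\left(k{\left(-2,5 \right)},-3 \right)} = - 5 \sqrt{\left(\frac{5}{-2}\right)^{2} + \left(-3\right)^{2}} = - 5 \sqrt{\left(5 \left(- \frac{1}{2}\right)\right)^{2} + 9} = - 5 \sqrt{\left(- \frac{5}{2}\right)^{2} + 9} = - 5 \sqrt{\frac{25}{4} + 9} = - 5 \sqrt{\frac{61}{4}} = - 5 \frac{\sqrt{61}}{2} = - \frac{5 \sqrt{61}}{2}$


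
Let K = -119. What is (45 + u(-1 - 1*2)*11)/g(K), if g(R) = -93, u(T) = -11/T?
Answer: -256/279 ≈ -0.91756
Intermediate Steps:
(45 + u(-1 - 1*2)*11)/g(K) = (45 - 11/(-1 - 1*2)*11)/(-93) = (45 - 11/(-1 - 2)*11)*(-1/93) = (45 - 11/(-3)*11)*(-1/93) = (45 - 11*(-1/3)*11)*(-1/93) = (45 + (11/3)*11)*(-1/93) = (45 + 121/3)*(-1/93) = (256/3)*(-1/93) = -256/279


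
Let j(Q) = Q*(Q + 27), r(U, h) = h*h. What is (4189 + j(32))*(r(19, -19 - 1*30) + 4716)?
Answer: 43250009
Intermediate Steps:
r(U, h) = h**2
j(Q) = Q*(27 + Q)
(4189 + j(32))*(r(19, -19 - 1*30) + 4716) = (4189 + 32*(27 + 32))*((-19 - 1*30)**2 + 4716) = (4189 + 32*59)*((-19 - 30)**2 + 4716) = (4189 + 1888)*((-49)**2 + 4716) = 6077*(2401 + 4716) = 6077*7117 = 43250009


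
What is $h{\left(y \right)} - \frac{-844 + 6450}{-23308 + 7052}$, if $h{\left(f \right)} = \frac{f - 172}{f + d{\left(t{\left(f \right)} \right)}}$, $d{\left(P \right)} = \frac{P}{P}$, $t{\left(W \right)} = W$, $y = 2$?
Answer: $- \frac{1373351}{24384} \approx -56.322$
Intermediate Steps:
$d{\left(P \right)} = 1$
$h{\left(f \right)} = \frac{-172 + f}{1 + f}$ ($h{\left(f \right)} = \frac{f - 172}{f + 1} = \frac{-172 + f}{1 + f}$)
$h{\left(y \right)} - \frac{-844 + 6450}{-23308 + 7052} = \frac{-172 + 2}{1 + 2} - \frac{-844 + 6450}{-23308 + 7052} = \frac{1}{3} \left(-170\right) - \frac{5606}{-16256} = \frac{1}{3} \left(-170\right) - 5606 \left(- \frac{1}{16256}\right) = - \frac{170}{3} - - \frac{2803}{8128} = - \frac{170}{3} + \frac{2803}{8128} = - \frac{1373351}{24384}$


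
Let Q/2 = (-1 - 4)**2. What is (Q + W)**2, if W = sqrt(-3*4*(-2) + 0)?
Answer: 2524 + 200*sqrt(6) ≈ 3013.9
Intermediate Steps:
W = 2*sqrt(6) (W = sqrt(-12*(-2) + 0) = sqrt(24 + 0) = sqrt(24) = 2*sqrt(6) ≈ 4.8990)
Q = 50 (Q = 2*(-1 - 4)**2 = 2*(-5)**2 = 2*25 = 50)
(Q + W)**2 = (50 + 2*sqrt(6))**2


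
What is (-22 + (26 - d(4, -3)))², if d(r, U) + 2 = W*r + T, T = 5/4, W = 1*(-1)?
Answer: 1225/16 ≈ 76.563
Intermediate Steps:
W = -1
T = 5/4 (T = 5*(¼) = 5/4 ≈ 1.2500)
d(r, U) = -¾ - r (d(r, U) = -2 + (-r + 5/4) = -2 + (5/4 - r) = -¾ - r)
(-22 + (26 - d(4, -3)))² = (-22 + (26 - (-¾ - 1*4)))² = (-22 + (26 - (-¾ - 4)))² = (-22 + (26 - 1*(-19/4)))² = (-22 + (26 + 19/4))² = (-22 + 123/4)² = (35/4)² = 1225/16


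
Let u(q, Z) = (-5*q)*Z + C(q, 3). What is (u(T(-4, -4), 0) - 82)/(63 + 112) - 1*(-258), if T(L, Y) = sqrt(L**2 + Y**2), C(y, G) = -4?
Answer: 45064/175 ≈ 257.51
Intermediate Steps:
u(q, Z) = -4 - 5*Z*q (u(q, Z) = (-5*q)*Z - 4 = -5*Z*q - 4 = -4 - 5*Z*q)
(u(T(-4, -4), 0) - 82)/(63 + 112) - 1*(-258) = ((-4 - 5*0*sqrt((-4)**2 + (-4)**2)) - 82)/(63 + 112) - 1*(-258) = ((-4 - 5*0*sqrt(16 + 16)) - 82)/175 + 258 = ((-4 - 5*0*sqrt(32)) - 82)*(1/175) + 258 = ((-4 - 5*0*4*sqrt(2)) - 82)*(1/175) + 258 = ((-4 + 0) - 82)*(1/175) + 258 = (-4 - 82)*(1/175) + 258 = -86*1/175 + 258 = -86/175 + 258 = 45064/175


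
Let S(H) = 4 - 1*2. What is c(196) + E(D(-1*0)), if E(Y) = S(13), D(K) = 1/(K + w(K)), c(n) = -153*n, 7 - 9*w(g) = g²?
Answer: -29986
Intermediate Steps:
w(g) = 7/9 - g²/9
S(H) = 2 (S(H) = 4 - 2 = 2)
D(K) = 1/(7/9 + K - K²/9) (D(K) = 1/(K + (7/9 - K²/9)) = 1/(7/9 + K - K²/9))
E(Y) = 2
c(196) + E(D(-1*0)) = -153*196 + 2 = -29988 + 2 = -29986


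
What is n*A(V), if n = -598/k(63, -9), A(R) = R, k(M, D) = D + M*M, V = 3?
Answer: -299/660 ≈ -0.45303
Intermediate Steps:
k(M, D) = D + M²
n = -299/1980 (n = -598/(-9 + 63²) = -598/(-9 + 3969) = -598/3960 = -598*1/3960 = -299/1980 ≈ -0.15101)
n*A(V) = -299/1980*3 = -299/660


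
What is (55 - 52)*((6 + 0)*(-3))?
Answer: -54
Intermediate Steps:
(55 - 52)*((6 + 0)*(-3)) = 3*(6*(-3)) = 3*(-18) = -54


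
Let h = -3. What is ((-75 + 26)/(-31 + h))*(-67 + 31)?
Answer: -882/17 ≈ -51.882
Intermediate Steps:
((-75 + 26)/(-31 + h))*(-67 + 31) = ((-75 + 26)/(-31 - 3))*(-67 + 31) = -49/(-34)*(-36) = -49*(-1/34)*(-36) = (49/34)*(-36) = -882/17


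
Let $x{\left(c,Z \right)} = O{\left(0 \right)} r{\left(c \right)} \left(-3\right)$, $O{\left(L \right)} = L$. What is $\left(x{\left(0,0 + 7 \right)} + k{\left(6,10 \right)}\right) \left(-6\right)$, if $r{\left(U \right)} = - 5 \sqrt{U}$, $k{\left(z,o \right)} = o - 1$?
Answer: $-54$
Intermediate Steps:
$k{\left(z,o \right)} = -1 + o$
$x{\left(c,Z \right)} = 0$ ($x{\left(c,Z \right)} = 0 \left(- 5 \sqrt{c}\right) \left(-3\right) = 0 \left(-3\right) = 0$)
$\left(x{\left(0,0 + 7 \right)} + k{\left(6,10 \right)}\right) \left(-6\right) = \left(0 + \left(-1 + 10\right)\right) \left(-6\right) = \left(0 + 9\right) \left(-6\right) = 9 \left(-6\right) = -54$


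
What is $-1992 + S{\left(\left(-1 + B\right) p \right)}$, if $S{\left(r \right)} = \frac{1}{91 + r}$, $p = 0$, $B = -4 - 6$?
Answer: $- \frac{181271}{91} \approx -1992.0$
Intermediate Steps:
$B = -10$ ($B = -4 - 6 = -10$)
$-1992 + S{\left(\left(-1 + B\right) p \right)} = -1992 + \frac{1}{91 + \left(-1 - 10\right) 0} = -1992 + \frac{1}{91 - 0} = -1992 + \frac{1}{91 + 0} = -1992 + \frac{1}{91} = - \frac{181271}{91}$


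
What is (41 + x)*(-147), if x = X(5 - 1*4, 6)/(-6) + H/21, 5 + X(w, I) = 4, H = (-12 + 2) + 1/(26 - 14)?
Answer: -71785/12 ≈ -5982.1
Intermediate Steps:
H = -119/12 (H = -10 + 1/12 = -119/12 ≈ -9.9167)
X(w, I) = -1 (X(w, I) = -5 + 4 = -1)
x = -11/36 (x = -1/(-6) - 119/12/21 = -1*(-⅙) - 119/12*1/21 = ⅙ - 17/36 = -11/36 ≈ -0.30556)
(41 + x)*(-147) = (41 - 11/36)*(-147) = (1465/36)*(-147) = -71785/12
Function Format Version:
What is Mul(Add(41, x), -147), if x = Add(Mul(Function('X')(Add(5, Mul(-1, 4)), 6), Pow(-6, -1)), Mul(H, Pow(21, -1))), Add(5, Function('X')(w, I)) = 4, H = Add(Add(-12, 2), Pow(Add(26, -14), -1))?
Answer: Rational(-71785, 12) ≈ -5982.1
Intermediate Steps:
H = Rational(-119, 12) (H = Add(-10, Pow(12, -1)) = Add(-10, Rational(1, 12)) = Rational(-119, 12) ≈ -9.9167)
Function('X')(w, I) = -1 (Function('X')(w, I) = Add(-5, 4) = -1)
x = Rational(-11, 36) (x = Add(Mul(-1, Pow(-6, -1)), Mul(Rational(-119, 12), Pow(21, -1))) = Add(Mul(-1, Rational(-1, 6)), Mul(Rational(-119, 12), Rational(1, 21))) = Add(Rational(1, 6), Rational(-17, 36)) = Rational(-11, 36) ≈ -0.30556)
Mul(Add(41, x), -147) = Mul(Add(41, Rational(-11, 36)), -147) = Mul(Rational(1465, 36), -147) = Rational(-71785, 12)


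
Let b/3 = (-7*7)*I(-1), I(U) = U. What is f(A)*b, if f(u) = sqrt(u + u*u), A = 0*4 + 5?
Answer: 147*sqrt(30) ≈ 805.15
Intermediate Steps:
A = 5 (A = 0 + 5 = 5)
b = 147 (b = 3*(-7*7*(-1)) = 3*(-49*(-1)) = 3*49 = 147)
f(u) = sqrt(u + u**2)
f(A)*b = sqrt(5*(1 + 5))*147 = sqrt(5*6)*147 = sqrt(30)*147 = 147*sqrt(30)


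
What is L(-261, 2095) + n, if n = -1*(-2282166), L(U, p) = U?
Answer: 2281905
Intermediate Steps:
n = 2282166
L(-261, 2095) + n = -261 + 2282166 = 2281905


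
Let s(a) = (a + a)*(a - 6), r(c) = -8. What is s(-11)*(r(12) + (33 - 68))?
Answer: -16082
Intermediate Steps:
s(a) = 2*a*(-6 + a) (s(a) = (2*a)*(-6 + a) = 2*a*(-6 + a))
s(-11)*(r(12) + (33 - 68)) = (2*(-11)*(-6 - 11))*(-8 + (33 - 68)) = (2*(-11)*(-17))*(-8 - 35) = 374*(-43) = -16082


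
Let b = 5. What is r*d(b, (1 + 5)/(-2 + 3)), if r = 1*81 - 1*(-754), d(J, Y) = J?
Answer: 4175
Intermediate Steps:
r = 835 (r = 81 + 754 = 835)
r*d(b, (1 + 5)/(-2 + 3)) = 835*5 = 4175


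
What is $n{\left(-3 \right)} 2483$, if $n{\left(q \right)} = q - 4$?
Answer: $-17381$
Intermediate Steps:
$n{\left(q \right)} = -4 + q$
$n{\left(-3 \right)} 2483 = \left(-4 - 3\right) 2483 = \left(-7\right) 2483 = -17381$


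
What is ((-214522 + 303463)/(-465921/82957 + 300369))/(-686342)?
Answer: -2459426179/5700583971098168 ≈ -4.3143e-7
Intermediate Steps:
((-214522 + 303463)/(-465921/82957 + 300369))/(-686342) = (88941/(-465921*1/82957 + 300369))*(-1/686342) = (88941/(-465921/82957 + 300369))*(-1/686342) = (88941/(24917245212/82957))*(-1/686342) = (88941*(82957/24917245212))*(-1/686342) = (2459426179/8305748404)*(-1/686342) = -2459426179/5700583971098168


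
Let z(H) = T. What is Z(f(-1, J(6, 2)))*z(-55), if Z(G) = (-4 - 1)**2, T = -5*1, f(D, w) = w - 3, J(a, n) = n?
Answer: -125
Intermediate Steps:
f(D, w) = -3 + w
T = -5
z(H) = -5
Z(G) = 25 (Z(G) = (-5)**2 = 25)
Z(f(-1, J(6, 2)))*z(-55) = 25*(-5) = -125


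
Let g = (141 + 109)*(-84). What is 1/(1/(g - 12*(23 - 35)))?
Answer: -20856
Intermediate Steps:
g = -21000 (g = 250*(-84) = -21000)
1/(1/(g - 12*(23 - 35))) = 1/(1/(-21000 - 12*(23 - 35))) = 1/(1/(-21000 - 12*(-12))) = 1/(1/(-21000 + 144)) = 1/(1/(-20856)) = 1/(-1/20856) = -20856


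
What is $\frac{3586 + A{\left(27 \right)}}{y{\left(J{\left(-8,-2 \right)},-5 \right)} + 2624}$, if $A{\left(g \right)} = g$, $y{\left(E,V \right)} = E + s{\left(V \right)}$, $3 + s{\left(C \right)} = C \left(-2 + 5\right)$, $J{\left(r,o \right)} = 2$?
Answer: $\frac{3613}{2608} \approx 1.3854$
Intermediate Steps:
$s{\left(C \right)} = -3 + 3 C$ ($s{\left(C \right)} = -3 + C \left(-2 + 5\right) = -3 + C 3 = -3 + 3 C$)
$y{\left(E,V \right)} = -3 + E + 3 V$ ($y{\left(E,V \right)} = E + \left(-3 + 3 V\right) = -3 + E + 3 V$)
$\frac{3586 + A{\left(27 \right)}}{y{\left(J{\left(-8,-2 \right)},-5 \right)} + 2624} = \frac{3586 + 27}{\left(-3 + 2 + 3 \left(-5\right)\right) + 2624} = \frac{3613}{\left(-3 + 2 - 15\right) + 2624} = \frac{3613}{-16 + 2624} = \frac{3613}{2608}$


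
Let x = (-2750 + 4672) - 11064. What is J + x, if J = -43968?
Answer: -53110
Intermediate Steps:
x = -9142 (x = 1922 - 11064 = -9142)
J + x = -43968 - 9142 = -53110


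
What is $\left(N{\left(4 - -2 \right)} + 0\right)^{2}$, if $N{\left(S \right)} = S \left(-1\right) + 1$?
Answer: $25$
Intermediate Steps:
$N{\left(S \right)} = 1 - S$ ($N{\left(S \right)} = - S + 1 = 1 - S$)
$\left(N{\left(4 - -2 \right)} + 0\right)^{2} = \left(\left(1 - \left(4 - -2\right)\right) + 0\right)^{2} = \left(\left(1 - \left(4 + 2\right)\right) + 0\right)^{2} = \left(\left(1 - 6\right) + 0\right)^{2} = \left(-5 + 0\right)^{2} = \left(-5\right)^{2} = 25$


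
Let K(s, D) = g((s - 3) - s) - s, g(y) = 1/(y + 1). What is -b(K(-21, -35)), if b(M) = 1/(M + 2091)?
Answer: -2/4223 ≈ -0.00047360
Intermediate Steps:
g(y) = 1/(1 + y)
K(s, D) = -1/2 - s (K(s, D) = 1/(1 + ((s - 3) - s)) - s = 1/(1 + ((-3 + s) - s)) - s = 1/(1 - 3) - s = 1/(-2) - s = -1/2 - s)
b(M) = 1/(2091 + M)
-b(K(-21, -35)) = -1/(2091 + (-1/2 - 1*(-21))) = -1/(2091 + (-1/2 + 21)) = -1/(2091 + 41/2) = -1/4223/2 = -1*2/4223 = -2/4223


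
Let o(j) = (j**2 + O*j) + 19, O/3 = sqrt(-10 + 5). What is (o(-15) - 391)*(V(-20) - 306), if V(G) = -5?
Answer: 45717 + 13995*I*sqrt(5) ≈ 45717.0 + 31294.0*I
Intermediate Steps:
O = 3*I*sqrt(5) (O = 3*sqrt(-10 + 5) = 3*sqrt(-5) = 3*(I*sqrt(5)) = 3*I*sqrt(5) ≈ 6.7082*I)
o(j) = 19 + j**2 + 3*I*j*sqrt(5) (o(j) = (j**2 + (3*I*sqrt(5))*j) + 19 = (j**2 + 3*I*j*sqrt(5)) + 19 = 19 + j**2 + 3*I*j*sqrt(5))
(o(-15) - 391)*(V(-20) - 306) = ((19 + (-15)**2 + 3*I*(-15)*sqrt(5)) - 391)*(-5 - 306) = ((19 + 225 - 45*I*sqrt(5)) - 391)*(-311) = ((244 - 45*I*sqrt(5)) - 391)*(-311) = (-147 - 45*I*sqrt(5))*(-311) = 45717 + 13995*I*sqrt(5)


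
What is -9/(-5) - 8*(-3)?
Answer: 129/5 ≈ 25.800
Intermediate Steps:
-9/(-5) - 8*(-3) = -9*(-⅕) + 24 = 9/5 + 24 = 129/5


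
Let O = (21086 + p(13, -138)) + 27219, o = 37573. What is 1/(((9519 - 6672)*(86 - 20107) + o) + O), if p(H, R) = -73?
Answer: -1/56913982 ≈ -1.7570e-8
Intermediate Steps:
O = 48232 (O = (21086 - 73) + 27219 = 21013 + 27219 = 48232)
1/(((9519 - 6672)*(86 - 20107) + o) + O) = 1/(((9519 - 6672)*(86 - 20107) + 37573) + 48232) = 1/((2847*(-20021) + 37573) + 48232) = 1/((-56999787 + 37573) + 48232) = 1/(-56962214 + 48232) = 1/(-56913982) = -1/56913982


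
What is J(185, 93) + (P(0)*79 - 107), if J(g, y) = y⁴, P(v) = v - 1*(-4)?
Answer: 74805410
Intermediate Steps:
P(v) = 4 + v (P(v) = v + 4 = 4 + v)
J(185, 93) + (P(0)*79 - 107) = 93⁴ + ((4 + 0)*79 - 107) = 74805201 + (4*79 - 107) = 74805201 + (316 - 107) = 74805201 + 209 = 74805410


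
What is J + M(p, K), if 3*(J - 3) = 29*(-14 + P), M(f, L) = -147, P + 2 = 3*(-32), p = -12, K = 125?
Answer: -3680/3 ≈ -1226.7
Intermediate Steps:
P = -98 (P = -2 + 3*(-32) = -2 - 96 = -98)
J = -3239/3 (J = 3 + (29*(-14 - 98))/3 = 3 + (29*(-112))/3 = 3 + (1/3)*(-3248) = 3 - 3248/3 = -3239/3 ≈ -1079.7)
J + M(p, K) = -3239/3 - 147 = -3680/3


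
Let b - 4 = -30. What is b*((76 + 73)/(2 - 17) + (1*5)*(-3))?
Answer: 9724/15 ≈ 648.27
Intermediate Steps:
b = -26 (b = 4 - 30 = -26)
b*((76 + 73)/(2 - 17) + (1*5)*(-3)) = -26*((76 + 73)/(2 - 17) + (1*5)*(-3)) = -26*(149/(-15) + 5*(-3)) = -26*(149*(-1/15) - 15) = -26*(-149/15 - 15) = -26*(-374/15) = 9724/15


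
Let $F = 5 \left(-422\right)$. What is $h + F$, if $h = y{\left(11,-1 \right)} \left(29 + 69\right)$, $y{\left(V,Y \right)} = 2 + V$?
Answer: $-836$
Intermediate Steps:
$h = 1274$ ($h = \left(2 + 11\right) \left(29 + 69\right) = 13 \cdot 98 = 1274$)
$F = -2110$
$h + F = 1274 - 2110 = -836$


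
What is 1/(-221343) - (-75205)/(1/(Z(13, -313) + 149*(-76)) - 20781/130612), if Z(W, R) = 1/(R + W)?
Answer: -820680890416042552929/1737208508514587 ≈ -4.7241e+5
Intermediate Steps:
1/(-221343) - (-75205)/(1/(Z(13, -313) + 149*(-76)) - 20781/130612) = 1/(-221343) - (-75205)/(1/(1/(-313 + 13) + 149*(-76)) - 20781/130612) = -1/221343 - (-75205)/(1/(1/(-300) - 11324) - 20781*1/130612) = -1/221343 - (-75205)/(1/(-1/300 - 11324) - 20781/130612) = -1/221343 - (-75205)/(1/(-3397201/300) - 20781/130612) = -1/221343 - (-75205)/(-300/3397201 - 20781/130612) = -1/221343 - (-75205)/(-70636417581/443715217012) = -1/221343 - (-75205)*(-443715217012)/70636417581 = -1/221343 - 1*33369602895387460/70636417581 = -1/221343 - 33369602895387460/70636417581 = -820680890416042552929/1737208508514587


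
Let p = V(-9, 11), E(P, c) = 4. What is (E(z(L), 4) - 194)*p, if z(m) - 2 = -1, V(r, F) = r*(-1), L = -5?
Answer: -1710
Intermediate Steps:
V(r, F) = -r
z(m) = 1 (z(m) = 2 - 1 = 1)
p = 9 (p = -1*(-9) = 9)
(E(z(L), 4) - 194)*p = (4 - 194)*9 = -190*9 = -1710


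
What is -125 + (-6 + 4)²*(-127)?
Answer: -633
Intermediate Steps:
-125 + (-6 + 4)²*(-127) = -125 + (-2)²*(-127) = -125 + 4*(-127) = -125 - 508 = -633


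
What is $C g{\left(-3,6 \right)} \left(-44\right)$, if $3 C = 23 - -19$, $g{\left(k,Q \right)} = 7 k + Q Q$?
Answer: $-9240$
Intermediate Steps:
$g{\left(k,Q \right)} = Q^{2} + 7 k$ ($g{\left(k,Q \right)} = 7 k + Q^{2} = Q^{2} + 7 k$)
$C = 14$ ($C = \frac{23 - -19}{3} = \frac{23 + 19}{3} = \frac{1}{3} \cdot 42 = 14$)
$C g{\left(-3,6 \right)} \left(-44\right) = 14 \left(6^{2} + 7 \left(-3\right)\right) \left(-44\right) = 14 \left(36 - 21\right) \left(-44\right) = 14 \cdot 15 \left(-44\right) = 210 \left(-44\right) = -9240$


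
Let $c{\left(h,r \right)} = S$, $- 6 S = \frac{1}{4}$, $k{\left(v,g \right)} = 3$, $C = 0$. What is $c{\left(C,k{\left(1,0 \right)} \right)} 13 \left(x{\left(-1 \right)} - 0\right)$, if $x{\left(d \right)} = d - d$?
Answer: $0$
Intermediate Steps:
$x{\left(d \right)} = 0$
$S = - \frac{1}{24}$ ($S = - \frac{1}{6 \cdot 4} = \left(- \frac{1}{6}\right) \frac{1}{4} = - \frac{1}{24} \approx -0.041667$)
$c{\left(h,r \right)} = - \frac{1}{24}$
$c{\left(C,k{\left(1,0 \right)} \right)} 13 \left(x{\left(-1 \right)} - 0\right) = \left(- \frac{1}{24}\right) 13 \left(0 - 0\right) = - \frac{13 \left(0 + 0\right)}{24} = \left(- \frac{13}{24}\right) 0 = 0$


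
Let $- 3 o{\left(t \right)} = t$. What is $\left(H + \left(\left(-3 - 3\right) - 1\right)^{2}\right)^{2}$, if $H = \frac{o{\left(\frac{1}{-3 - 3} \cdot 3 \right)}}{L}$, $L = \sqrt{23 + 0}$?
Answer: $\frac{\left(6762 + \sqrt{23}\right)^{2}}{19044} \approx 2404.4$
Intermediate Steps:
$L = \sqrt{23} \approx 4.7958$
$o{\left(t \right)} = - \frac{t}{3}$
$H = \frac{\sqrt{23}}{138}$ ($H = \frac{\left(- \frac{1}{3}\right) \frac{1}{-3 - 3} \cdot 3}{\sqrt{23}} = - \frac{\frac{1}{-6} \cdot 3}{3} \frac{\sqrt{23}}{23} = - \frac{\left(- \frac{1}{6}\right) 3}{3} \frac{\sqrt{23}}{23} = \left(- \frac{1}{3}\right) \left(- \frac{1}{2}\right) \frac{\sqrt{23}}{23} = \frac{\frac{1}{23} \sqrt{23}}{6} = \frac{\sqrt{23}}{138} \approx 0.034752$)
$\left(H + \left(\left(-3 - 3\right) - 1\right)^{2}\right)^{2} = \left(\frac{\sqrt{23}}{138} + \left(\left(-3 - 3\right) - 1\right)^{2}\right)^{2} = \left(\frac{\sqrt{23}}{138} + \left(-6 - 1\right)^{2}\right)^{2} = \left(\frac{\sqrt{23}}{138} + \left(-7\right)^{2}\right)^{2} = \left(\frac{\sqrt{23}}{138} + 49\right)^{2} = \left(49 + \frac{\sqrt{23}}{138}\right)^{2}$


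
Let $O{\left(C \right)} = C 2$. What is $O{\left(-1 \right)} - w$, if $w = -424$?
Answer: $422$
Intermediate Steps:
$O{\left(C \right)} = 2 C$
$O{\left(-1 \right)} - w = 2 \left(-1\right) - -424 = -2 + 424 = 422$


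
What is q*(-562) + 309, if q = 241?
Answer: -135133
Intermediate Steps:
q*(-562) + 309 = 241*(-562) + 309 = -135442 + 309 = -135133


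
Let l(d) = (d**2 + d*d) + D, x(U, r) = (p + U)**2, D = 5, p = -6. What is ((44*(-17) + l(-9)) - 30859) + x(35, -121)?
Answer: -30599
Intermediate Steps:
x(U, r) = (-6 + U)**2
l(d) = 5 + 2*d**2 (l(d) = (d**2 + d*d) + 5 = (d**2 + d**2) + 5 = 2*d**2 + 5 = 5 + 2*d**2)
((44*(-17) + l(-9)) - 30859) + x(35, -121) = ((44*(-17) + (5 + 2*(-9)**2)) - 30859) + (-6 + 35)**2 = ((-748 + (5 + 2*81)) - 30859) + 29**2 = ((-748 + (5 + 162)) - 30859) + 841 = ((-748 + 167) - 30859) + 841 = (-581 - 30859) + 841 = -31440 + 841 = -30599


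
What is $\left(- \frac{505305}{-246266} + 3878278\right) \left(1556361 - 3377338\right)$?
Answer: $- \frac{1739194219239862181}{246266} \approx -7.0623 \cdot 10^{12}$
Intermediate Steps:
$\left(- \frac{505305}{-246266} + 3878278\right) \left(1556361 - 3377338\right) = \left(\left(-505305\right) \left(- \frac{1}{246266}\right) + 3878278\right) \left(-1820977\right) = \left(\frac{505305}{246266} + 3878278\right) \left(-1820977\right) = \frac{955088515253}{246266} \left(-1820977\right) = - \frac{1739194219239862181}{246266}$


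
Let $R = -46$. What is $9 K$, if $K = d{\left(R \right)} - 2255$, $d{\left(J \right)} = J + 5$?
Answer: $-20664$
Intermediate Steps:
$d{\left(J \right)} = 5 + J$
$K = -2296$ ($K = \left(5 - 46\right) - 2255 = -41 - 2255 = -2296$)
$9 K = 9 \left(-2296\right) = -20664$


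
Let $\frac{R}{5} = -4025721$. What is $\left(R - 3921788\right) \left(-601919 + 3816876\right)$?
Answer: $-77320979328101$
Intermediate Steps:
$R = -20128605$ ($R = 5 \left(-4025721\right) = -20128605$)
$\left(R - 3921788\right) \left(-601919 + 3816876\right) = \left(-20128605 - 3921788\right) \left(-601919 + 3816876\right) = \left(-24050393\right) 3214957 = -77320979328101$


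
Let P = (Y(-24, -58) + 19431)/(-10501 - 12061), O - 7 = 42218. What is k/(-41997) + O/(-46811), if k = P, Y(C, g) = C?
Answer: -13336270799191/14785040798218 ≈ -0.90201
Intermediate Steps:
O = 42225 (O = 7 + 42218 = 42225)
P = -19407/22562 (P = (-24 + 19431)/(-10501 - 12061) = 19407/(-22562) = 19407*(-1/22562) = -19407/22562 ≈ -0.86016)
k = -19407/22562 ≈ -0.86016
k/(-41997) + O/(-46811) = -19407/22562/(-41997) + 42225/(-46811) = -19407/22562*(-1/41997) + 42225*(-1/46811) = 6469/315845438 - 42225/46811 = -13336270799191/14785040798218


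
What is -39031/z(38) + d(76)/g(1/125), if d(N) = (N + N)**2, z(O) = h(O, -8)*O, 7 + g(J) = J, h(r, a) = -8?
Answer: -22206287/6992 ≈ -3176.0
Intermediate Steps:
g(J) = -7 + J
z(O) = -8*O
d(N) = 4*N**2 (d(N) = (2*N)**2 = 4*N**2)
-39031/z(38) + d(76)/g(1/125) = -39031/((-8*38)) + (4*76**2)/(-7 + 1/125) = -39031/(-304) + (4*5776)/(-7 + 1/125) = -39031*(-1/304) + 23104/(-874/125) = 39031/304 + 23104*(-125/874) = 39031/304 - 76000/23 = -22206287/6992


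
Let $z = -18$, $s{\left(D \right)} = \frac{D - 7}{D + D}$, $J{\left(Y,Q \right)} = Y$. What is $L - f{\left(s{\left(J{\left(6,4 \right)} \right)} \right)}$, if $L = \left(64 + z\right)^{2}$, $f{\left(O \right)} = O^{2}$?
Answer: $\frac{304703}{144} \approx 2116.0$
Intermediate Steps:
$s{\left(D \right)} = \frac{-7 + D}{2 D}$
$L = 2116$ ($L = \left(64 - 18\right)^{2} = 46^{2} = 2116$)
$L - f{\left(s{\left(J{\left(6,4 \right)} \right)} \right)} = 2116 - \left(\frac{-7 + 6}{2 \cdot 6}\right)^{2} = 2116 - \left(\frac{1}{2} \cdot \frac{1}{6} \left(-1\right)\right)^{2} = 2116 - \left(- \frac{1}{12}\right)^{2} = 2116 - \frac{1}{144} = \frac{304703}{144}$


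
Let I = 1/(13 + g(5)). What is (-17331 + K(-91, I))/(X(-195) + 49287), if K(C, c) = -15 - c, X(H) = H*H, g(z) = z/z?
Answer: -14285/71904 ≈ -0.19867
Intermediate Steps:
g(z) = 1
X(H) = H²
I = 1/14 (I = 1/(13 + 1) = 1/14 ≈ 0.071429)
(-17331 + K(-91, I))/(X(-195) + 49287) = (-17331 + (-15 - 1*1/14))/((-195)² + 49287) = (-17331 + (-15 - 1/14))/(38025 + 49287) = (-17331 - 211/14)/87312 = -242845/14*1/87312 = -14285/71904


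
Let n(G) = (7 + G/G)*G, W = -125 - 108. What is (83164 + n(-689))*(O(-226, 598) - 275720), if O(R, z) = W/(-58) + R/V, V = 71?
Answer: -44083487869650/2059 ≈ -2.1410e+10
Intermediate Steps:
W = -233
O(R, z) = 233/58 + R/71 (O(R, z) = -233/(-58) + R/71 = -233*(-1/58) + R*(1/71) = 233/58 + R/71)
n(G) = 8*G (n(G) = (7 + 1)*G = 8*G)
(83164 + n(-689))*(O(-226, 598) - 275720) = (83164 + 8*(-689))*((233/58 + (1/71)*(-226)) - 275720) = (83164 - 5512)*((233/58 - 226/71) - 275720) = 77652*(3435/4118 - 275720) = 77652*(-1135411525/4118) = -44083487869650/2059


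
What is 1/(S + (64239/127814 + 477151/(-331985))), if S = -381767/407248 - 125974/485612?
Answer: -1048951168991425692880/2235853399086569928183 ≈ -0.46915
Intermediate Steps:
S = -59173323989/49441128944 (S = -381767*1/407248 - 125974*1/485612 = -381767/407248 - 62987/242806 = -59173323989/49441128944 ≈ -1.1968)
1/(S + (64239/127814 + 477151/(-331985))) = 1/(-59173323989/49441128944 + (64239/127814 + 477151/(-331985))) = 1/(-59173323989/49441128944 + (64239*(1/127814) + 477151*(-1/331985))) = 1/(-59173323989/49441128944 + (64239/127814 - 477151/331985)) = 1/(-59173323989/49441128944 - 39660193499/42432330790) = 1/(-2235853399086569928183/1048951168991425692880) = -1048951168991425692880/2235853399086569928183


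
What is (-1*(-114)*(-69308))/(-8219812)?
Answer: 1975278/2054953 ≈ 0.96123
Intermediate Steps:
(-1*(-114)*(-69308))/(-8219812) = (114*(-69308))*(-1/8219812) = -7901112*(-1/8219812) = 1975278/2054953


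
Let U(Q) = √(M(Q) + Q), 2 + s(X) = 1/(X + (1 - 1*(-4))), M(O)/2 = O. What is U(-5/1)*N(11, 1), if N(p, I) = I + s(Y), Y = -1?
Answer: -3*I*√15/4 ≈ -2.9047*I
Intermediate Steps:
M(O) = 2*O
s(X) = -2 + 1/(5 + X) (s(X) = -2 + 1/(X + (1 - 1*(-4))) = -2 + 1/(X + (1 + 4)) = -2 + 1/(X + 5) = -2 + 1/(5 + X))
U(Q) = √3*√Q (U(Q) = √(2*Q + Q) = √(3*Q) = √3*√Q)
N(p, I) = -7/4 + I (N(p, I) = I + (-9 - 2*(-1))/(5 - 1) = I + (-9 + 2)/4 = I + (¼)*(-7) = I - 7/4 = -7/4 + I)
U(-5/1)*N(11, 1) = (√3*√(-5/1))*(-7/4 + 1) = (√3*√(-5*1))*(-¾) = (√3*√(-5))*(-¾) = (√3*(I*√5))*(-¾) = (I*√15)*(-¾) = -3*I*√15/4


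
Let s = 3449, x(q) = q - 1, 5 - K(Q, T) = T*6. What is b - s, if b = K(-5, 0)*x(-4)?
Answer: -3474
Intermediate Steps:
K(Q, T) = 5 - 6*T (K(Q, T) = 5 - T*6 = 5 - 6*T)
x(q) = -1 + q
b = -25 (b = (5 - 6*0)*(-1 - 4) = (5 + 0)*(-5) = 5*(-5) = -25)
b - s = -25 - 1*3449 = -25 - 3449 = -3474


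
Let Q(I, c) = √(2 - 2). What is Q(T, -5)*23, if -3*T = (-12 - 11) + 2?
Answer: 0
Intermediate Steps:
T = 7 (T = -((-12 - 11) + 2)/3 = -(-23 + 2)/3 = -⅓*(-21) = 7)
Q(I, c) = 0 (Q(I, c) = √0 = 0)
Q(T, -5)*23 = 0*23 = 0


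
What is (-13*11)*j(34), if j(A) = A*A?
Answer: -165308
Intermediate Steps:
j(A) = A²
(-13*11)*j(34) = -13*11*34² = -143*1156 = -165308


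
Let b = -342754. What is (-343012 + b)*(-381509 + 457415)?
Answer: -52053753996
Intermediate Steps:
(-343012 + b)*(-381509 + 457415) = (-343012 - 342754)*(-381509 + 457415) = -685766*75906 = -52053753996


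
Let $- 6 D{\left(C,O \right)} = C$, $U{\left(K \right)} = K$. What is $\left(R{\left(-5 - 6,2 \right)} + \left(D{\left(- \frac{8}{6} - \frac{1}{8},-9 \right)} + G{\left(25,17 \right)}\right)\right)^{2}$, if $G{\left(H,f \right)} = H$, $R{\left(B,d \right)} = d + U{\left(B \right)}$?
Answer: $\frac{5470921}{20736} \approx 263.84$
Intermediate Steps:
$D{\left(C,O \right)} = - \frac{C}{6}$
$R{\left(B,d \right)} = B + d$ ($R{\left(B,d \right)} = d + B = B + d$)
$\left(R{\left(-5 - 6,2 \right)} + \left(D{\left(- \frac{8}{6} - \frac{1}{8},-9 \right)} + G{\left(25,17 \right)}\right)\right)^{2} = \left(\left(\left(-5 - 6\right) + 2\right) + \left(- \frac{- \frac{8}{6} - \frac{1}{8}}{6} + 25\right)\right)^{2} = \left(\left(\left(-5 - 6\right) + 2\right) + \left(- \frac{\left(-8\right) \frac{1}{6} - \frac{1}{8}}{6} + 25\right)\right)^{2} = \left(\left(-11 + 2\right) + \left(- \frac{- \frac{4}{3} - \frac{1}{8}}{6} + 25\right)\right)^{2} = \left(-9 + \left(\left(- \frac{1}{6}\right) \left(- \frac{35}{24}\right) + 25\right)\right)^{2} = \left(-9 + \left(\frac{35}{144} + 25\right)\right)^{2} = \left(-9 + \frac{3635}{144}\right)^{2} = \left(\frac{2339}{144}\right)^{2} = \frac{5470921}{20736}$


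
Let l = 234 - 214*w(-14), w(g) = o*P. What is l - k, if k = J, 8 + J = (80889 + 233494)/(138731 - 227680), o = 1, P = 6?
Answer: -92370475/88949 ≈ -1038.5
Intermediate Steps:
w(g) = 6 (w(g) = 1*6 = 6)
J = -1025975/88949 (J = -8 + (80889 + 233494)/(138731 - 227680) = -8 + 314383/(-88949) = -8 + 314383*(-1/88949) = -8 - 314383/88949 = -1025975/88949 ≈ -11.534)
k = -1025975/88949 ≈ -11.534
l = -1050 (l = 234 - 214*6 = 234 - 1284 = -1050)
l - k = -1050 - 1*(-1025975/88949) = -1050 + 1025975/88949 = -92370475/88949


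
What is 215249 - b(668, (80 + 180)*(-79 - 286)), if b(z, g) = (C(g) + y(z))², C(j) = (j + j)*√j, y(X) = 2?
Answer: 3418681396215245 + 7592000*I*√949 ≈ 3.4187e+15 + 2.3388e+8*I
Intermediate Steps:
C(j) = 2*j^(3/2) (C(j) = (2*j)*√j = 2*j^(3/2))
b(z, g) = (2 + 2*g^(3/2))² (b(z, g) = (2*g^(3/2) + 2)² = (2 + 2*g^(3/2))²)
215249 - b(668, (80 + 180)*(-79 - 286)) = 215249 - 4*(1 + ((80 + 180)*(-79 - 286))^(3/2))² = 215249 - 4*(1 + (260*(-365))^(3/2))² = 215249 - 4*(1 + (-94900)^(3/2))² = 215249 - 4*(1 - 949000*I*√949)²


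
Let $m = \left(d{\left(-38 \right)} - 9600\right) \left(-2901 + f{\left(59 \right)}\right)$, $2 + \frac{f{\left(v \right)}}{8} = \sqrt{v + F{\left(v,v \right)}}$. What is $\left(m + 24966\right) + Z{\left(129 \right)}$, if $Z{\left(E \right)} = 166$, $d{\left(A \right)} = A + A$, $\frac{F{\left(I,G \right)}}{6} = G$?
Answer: $28250024 - 77408 \sqrt{413} \approx 2.6677 \cdot 10^{7}$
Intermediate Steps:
$F{\left(I,G \right)} = 6 G$
$d{\left(A \right)} = 2 A$
$f{\left(v \right)} = -16 + 8 \sqrt{7} \sqrt{v}$ ($f{\left(v \right)} = -16 + 8 \sqrt{v + 6 v} = -16 + 8 \sqrt{7 v} = -16 + 8 \sqrt{7} \sqrt{v}$)
$m = 28224892 - 77408 \sqrt{413}$ ($m = \left(2 \left(-38\right) - 9600\right) \left(-2901 - \left(16 - 8 \sqrt{7} \sqrt{59}\right)\right) = \left(-76 - 9600\right) \left(-2901 - \left(16 - 8 \sqrt{413}\right)\right) = - 9676 \left(-2917 + 8 \sqrt{413}\right) = 28224892 - 77408 \sqrt{413} \approx 2.6652 \cdot 10^{7}$)
$\left(m + 24966\right) + Z{\left(129 \right)} = \left(\left(28224892 - 77408 \sqrt{413}\right) + 24966\right) + 166 = \left(28249858 - 77408 \sqrt{413}\right) + 166 = 28250024 - 77408 \sqrt{413}$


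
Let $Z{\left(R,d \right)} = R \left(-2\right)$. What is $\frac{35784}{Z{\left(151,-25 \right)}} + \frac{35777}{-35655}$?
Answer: $- \frac{643341587}{5383905} \approx -119.49$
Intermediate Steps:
$Z{\left(R,d \right)} = - 2 R$
$\frac{35784}{Z{\left(151,-25 \right)}} + \frac{35777}{-35655} = \frac{35784}{\left(-2\right) 151} + \frac{35777}{-35655} = \frac{35784}{-302} + 35777 \left(- \frac{1}{35655}\right) = 35784 \left(- \frac{1}{302}\right) - \frac{35777}{35655} = - \frac{17892}{151} - \frac{35777}{35655} = - \frac{643341587}{5383905}$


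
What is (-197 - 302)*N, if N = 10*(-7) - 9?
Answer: 39421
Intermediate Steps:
N = -79 (N = -70 - 9 = -79)
(-197 - 302)*N = (-197 - 302)*(-79) = -499*(-79) = 39421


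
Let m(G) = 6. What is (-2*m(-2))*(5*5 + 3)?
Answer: -336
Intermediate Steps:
(-2*m(-2))*(5*5 + 3) = (-2*6)*(5*5 + 3) = -12*(25 + 3) = -12*28 = -336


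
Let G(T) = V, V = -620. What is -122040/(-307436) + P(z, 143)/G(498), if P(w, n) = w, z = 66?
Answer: 6921753/23826290 ≈ 0.29051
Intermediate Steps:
G(T) = -620
-122040/(-307436) + P(z, 143)/G(498) = -122040/(-307436) + 66/(-620) = -122040*(-1/307436) + 66*(-1/620) = 30510/76859 - 33/310 = 6921753/23826290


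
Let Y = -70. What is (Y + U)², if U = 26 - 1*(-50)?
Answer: 36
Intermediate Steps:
U = 76 (U = 26 + 50 = 76)
(Y + U)² = (-70 + 76)² = 6² = 36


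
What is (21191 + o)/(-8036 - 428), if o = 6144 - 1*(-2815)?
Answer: -15075/4232 ≈ -3.5621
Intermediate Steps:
o = 8959 (o = 6144 + 2815 = 8959)
(21191 + o)/(-8036 - 428) = (21191 + 8959)/(-8036 - 428) = 30150/(-8464) = 30150*(-1/8464) = -15075/4232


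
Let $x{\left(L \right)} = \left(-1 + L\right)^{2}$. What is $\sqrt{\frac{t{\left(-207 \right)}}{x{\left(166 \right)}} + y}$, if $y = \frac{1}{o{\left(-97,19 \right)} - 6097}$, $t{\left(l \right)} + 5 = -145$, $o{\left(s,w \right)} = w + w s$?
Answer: $\frac{i \sqrt{48615}}{2937} \approx 0.075073 i$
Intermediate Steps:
$o{\left(s,w \right)} = w + s w$
$t{\left(l \right)} = -150$ ($t{\left(l \right)} = -5 - 145 = -150$)
$y = - \frac{1}{7921}$ ($y = \frac{1}{19 \left(1 - 97\right) - 6097} = \frac{1}{19 \left(-96\right) - 6097} = \frac{1}{-1824 - 6097} = \frac{1}{-7921} = - \frac{1}{7921} \approx -0.00012625$)
$\sqrt{\frac{t{\left(-207 \right)}}{x{\left(166 \right)}} + y} = \sqrt{- \frac{150}{\left(-1 + 166\right)^{2}} - \frac{1}{7921}} = \sqrt{- \frac{150}{165^{2}} - \frac{1}{7921}} = \sqrt{- \frac{150}{27225} - \frac{1}{7921}} = \sqrt{\left(-150\right) \frac{1}{27225} - \frac{1}{7921}} = \sqrt{- \frac{2}{363} - \frac{1}{7921}} = \sqrt{- \frac{16205}{2875323}} = \frac{i \sqrt{48615}}{2937}$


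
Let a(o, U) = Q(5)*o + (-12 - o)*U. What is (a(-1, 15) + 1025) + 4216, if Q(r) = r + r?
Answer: 5066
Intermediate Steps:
Q(r) = 2*r
a(o, U) = 10*o + U*(-12 - o) (a(o, U) = (2*5)*o + (-12 - o)*U = 10*o + U*(-12 - o))
(a(-1, 15) + 1025) + 4216 = ((-12*15 + 10*(-1) - 1*15*(-1)) + 1025) + 4216 = ((-180 - 10 + 15) + 1025) + 4216 = (-175 + 1025) + 4216 = 850 + 4216 = 5066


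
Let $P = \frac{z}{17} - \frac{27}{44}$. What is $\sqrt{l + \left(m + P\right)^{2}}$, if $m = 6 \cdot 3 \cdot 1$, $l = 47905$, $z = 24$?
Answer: $\frac{\sqrt{27000750841}}{748} \approx 219.68$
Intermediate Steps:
$P = \frac{597}{748}$ ($P = \frac{24}{17} - \frac{27}{44} = \frac{597}{748} \approx 0.79813$)
$m = 18$ ($m = 18 \cdot 1 = 18$)
$\sqrt{l + \left(m + P\right)^{2}} = \sqrt{47905 + \left(18 + \frac{597}{748}\right)^{2}} = \sqrt{47905 + \left(\frac{14061}{748}\right)^{2}} = \sqrt{47905 + \frac{197711721}{559504}} = \sqrt{\frac{27000750841}{559504}} = \frac{\sqrt{27000750841}}{748}$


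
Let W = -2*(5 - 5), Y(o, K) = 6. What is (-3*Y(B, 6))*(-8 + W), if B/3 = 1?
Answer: 144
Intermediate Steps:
B = 3 (B = 3*1 = 3)
W = 0 (W = -2*0 = 0)
(-3*Y(B, 6))*(-8 + W) = (-3*6)*(-8 + 0) = -18*(-8) = 144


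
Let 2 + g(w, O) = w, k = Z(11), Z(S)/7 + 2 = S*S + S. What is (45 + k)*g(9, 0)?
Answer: 6685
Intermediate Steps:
Z(S) = -14 + 7*S + 7*S² (Z(S) = -14 + 7*(S*S + S) = -14 + 7*(S² + S) = -14 + 7*(S + S²) = -14 + (7*S + 7*S²) = -14 + 7*S + 7*S²)
k = 910 (k = -14 + 7*11 + 7*11² = -14 + 77 + 7*121 = -14 + 77 + 847 = 910)
g(w, O) = -2 + w
(45 + k)*g(9, 0) = (45 + 910)*(-2 + 9) = 955*7 = 6685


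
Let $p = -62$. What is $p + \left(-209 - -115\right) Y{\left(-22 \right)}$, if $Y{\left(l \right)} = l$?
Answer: $2006$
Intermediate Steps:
$p + \left(-209 - -115\right) Y{\left(-22 \right)} = -62 + \left(-209 - -115\right) \left(-22\right) = -62 + \left(-209 + 115\right) \left(-22\right) = -62 - -2068 = -62 + 2068 = 2006$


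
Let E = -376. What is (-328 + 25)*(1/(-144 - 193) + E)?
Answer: 38394039/337 ≈ 1.1393e+5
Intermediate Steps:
(-328 + 25)*(1/(-144 - 193) + E) = (-328 + 25)*(1/(-144 - 193) - 376) = -303*(1/(-337) - 376) = -303*(-1/337 - 376) = -303*(-126713/337) = 38394039/337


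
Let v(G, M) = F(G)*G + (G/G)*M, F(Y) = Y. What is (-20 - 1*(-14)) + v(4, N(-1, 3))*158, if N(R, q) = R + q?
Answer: 2838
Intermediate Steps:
v(G, M) = M + G² (v(G, M) = G*G + (G/G)*M = G² + 1*M = G² + M = M + G²)
(-20 - 1*(-14)) + v(4, N(-1, 3))*158 = (-20 - 1*(-14)) + ((-1 + 3) + 4²)*158 = (-20 + 14) + (2 + 16)*158 = -6 + 18*158 = -6 + 2844 = 2838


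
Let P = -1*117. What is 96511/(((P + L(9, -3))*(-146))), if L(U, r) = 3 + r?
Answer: 96511/17082 ≈ 5.6499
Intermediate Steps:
P = -117
96511/(((P + L(9, -3))*(-146))) = 96511/(((-117 + (3 - 3))*(-146))) = 96511/(((-117 + 0)*(-146))) = 96511/((-117*(-146))) = 96511/17082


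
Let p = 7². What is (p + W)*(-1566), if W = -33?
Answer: -25056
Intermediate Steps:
p = 49
(p + W)*(-1566) = (49 - 33)*(-1566) = 16*(-1566) = -25056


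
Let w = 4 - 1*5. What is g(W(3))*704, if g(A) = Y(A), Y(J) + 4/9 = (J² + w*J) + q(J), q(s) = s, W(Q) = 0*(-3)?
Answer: -2816/9 ≈ -312.89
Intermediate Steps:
w = -1 (w = 4 - 5 = -1)
W(Q) = 0
Y(J) = -4/9 + J² (Y(J) = -4/9 + ((J² - J) + J) = -4/9 + J²)
g(A) = -4/9 + A²
g(W(3))*704 = (-4/9 + 0²)*704 = (-4/9 + 0)*704 = -4/9*704 = -2816/9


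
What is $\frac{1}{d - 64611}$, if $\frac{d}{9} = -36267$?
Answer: $- \frac{1}{391014} \approx -2.5575 \cdot 10^{-6}$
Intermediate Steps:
$d = -326403$ ($d = 9 \left(-36267\right) = -326403$)
$\frac{1}{d - 64611} = \frac{1}{-326403 - 64611} = \frac{1}{-391014} = - \frac{1}{391014}$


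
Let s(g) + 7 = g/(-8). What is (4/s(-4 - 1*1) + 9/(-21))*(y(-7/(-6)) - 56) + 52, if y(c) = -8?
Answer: 42692/357 ≈ 119.59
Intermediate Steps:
s(g) = -7 - g/8 (s(g) = -7 + g/(-8) = -7 + g*(-⅛) = -7 - g/8)
(4/s(-4 - 1*1) + 9/(-21))*(y(-7/(-6)) - 56) + 52 = (4/(-7 - (-4 - 1*1)/8) + 9/(-21))*(-8 - 56) + 52 = (4/(-7 - (-4 - 1)/8) + 9*(-1/21))*(-64) + 52 = (4/(-7 - ⅛*(-5)) - 3/7)*(-64) + 52 = (4/(-7 + 5/8) - 3/7)*(-64) + 52 = (4/(-51/8) - 3/7)*(-64) + 52 = (4*(-8/51) - 3/7)*(-64) + 52 = (-32/51 - 3/7)*(-64) + 52 = -377/357*(-64) + 52 = 24128/357 + 52 = 42692/357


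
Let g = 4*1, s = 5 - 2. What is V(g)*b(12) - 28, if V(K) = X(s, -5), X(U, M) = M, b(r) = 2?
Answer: -38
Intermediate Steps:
s = 3
g = 4
V(K) = -5
V(g)*b(12) - 28 = -5*2 - 28 = -10 - 28 = -38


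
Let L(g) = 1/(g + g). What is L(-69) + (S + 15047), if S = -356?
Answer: 2027357/138 ≈ 14691.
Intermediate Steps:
L(g) = 1/(2*g)
L(-69) + (S + 15047) = (½)/(-69) + (-356 + 15047) = (½)*(-1/69) + 14691 = -1/138 + 14691 = 2027357/138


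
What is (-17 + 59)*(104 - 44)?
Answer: 2520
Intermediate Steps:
(-17 + 59)*(104 - 44) = 42*60 = 2520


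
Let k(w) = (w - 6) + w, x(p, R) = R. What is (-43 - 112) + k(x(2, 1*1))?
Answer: -159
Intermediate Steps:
k(w) = -6 + 2*w (k(w) = (-6 + w) + w = -6 + 2*w)
(-43 - 112) + k(x(2, 1*1)) = (-43 - 112) + (-6 + 2*(1*1)) = -155 + (-6 + 2*1) = -155 + (-6 + 2) = -155 - 4 = -159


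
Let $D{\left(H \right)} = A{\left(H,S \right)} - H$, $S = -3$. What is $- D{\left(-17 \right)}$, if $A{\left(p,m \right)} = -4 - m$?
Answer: $-16$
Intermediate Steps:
$D{\left(H \right)} = -1 - H$ ($D{\left(H \right)} = \left(-4 - -3\right) - H = \left(-4 + 3\right) - H = -1 - H$)
$- D{\left(-17 \right)} = - (-1 - -17) = - (-1 + 17) = \left(-1\right) 16 = -16$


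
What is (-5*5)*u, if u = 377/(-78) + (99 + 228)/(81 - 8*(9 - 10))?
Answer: 15475/534 ≈ 28.979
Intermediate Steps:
u = -619/534 (u = 377*(-1/78) + 327/(81 - 8*(-1)) = -29/6 + 327/(81 + 8) = -29/6 + 327/89 = -619/534 ≈ -1.1592)
(-5*5)*u = -5*5*(-619/534) = -25*(-619/534) = 15475/534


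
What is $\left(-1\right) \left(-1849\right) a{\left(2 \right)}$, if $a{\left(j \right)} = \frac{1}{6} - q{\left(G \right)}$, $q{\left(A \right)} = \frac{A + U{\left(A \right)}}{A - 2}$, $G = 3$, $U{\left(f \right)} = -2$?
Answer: $- \frac{9245}{6} \approx -1540.8$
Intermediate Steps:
$q{\left(A \right)} = 1$ ($q{\left(A \right)} = \frac{A - 2}{A - 2} = \frac{-2 + A}{-2 + A} = 1$)
$a{\left(j \right)} = - \frac{5}{6}$ ($a{\left(j \right)} = \frac{1}{6} - 1 = - \frac{5}{6}$)
$\left(-1\right) \left(-1849\right) a{\left(2 \right)} = \left(-1\right) \left(-1849\right) \left(- \frac{5}{6}\right) = 1849 \left(- \frac{5}{6}\right) = - \frac{9245}{6}$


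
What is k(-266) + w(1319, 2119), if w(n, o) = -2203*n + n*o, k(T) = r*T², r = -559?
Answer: -39663400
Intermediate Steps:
k(T) = -559*T²
k(-266) + w(1319, 2119) = -559*(-266)² + 1319*(-2203 + 2119) = -559*70756 + 1319*(-84) = -39552604 - 110796 = -39663400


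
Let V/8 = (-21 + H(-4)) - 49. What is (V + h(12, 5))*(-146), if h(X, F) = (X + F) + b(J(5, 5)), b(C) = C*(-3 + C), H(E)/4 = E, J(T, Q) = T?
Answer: 96506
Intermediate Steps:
H(E) = 4*E
V = -688 (V = 8*((-21 + 4*(-4)) - 49) = 8*((-21 - 16) - 49) = 8*(-37 - 49) = 8*(-86) = -688)
h(X, F) = 10 + F + X (h(X, F) = (X + F) + 5*(-3 + 5) = (F + X) + 5*2 = (F + X) + 10 = 10 + F + X)
(V + h(12, 5))*(-146) = (-688 + (10 + 5 + 12))*(-146) = (-688 + 27)*(-146) = -661*(-146) = 96506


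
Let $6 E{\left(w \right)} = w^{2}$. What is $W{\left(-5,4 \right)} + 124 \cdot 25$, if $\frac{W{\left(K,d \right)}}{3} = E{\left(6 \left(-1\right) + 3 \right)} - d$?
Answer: $\frac{6185}{2} \approx 3092.5$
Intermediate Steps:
$E{\left(w \right)} = \frac{w^{2}}{6}$
$W{\left(K,d \right)} = \frac{9}{2} - 3 d$ ($W{\left(K,d \right)} = 3 \left(\frac{\left(6 \left(-1\right) + 3\right)^{2}}{6} - d\right) = 3 \left(\frac{\left(-6 + 3\right)^{2}}{6} - d\right) = 3 \left(\frac{\left(-3\right)^{2}}{6} - d\right) = 3 \left(\frac{1}{6} \cdot 9 - d\right) = 3 \left(\frac{3}{2} - d\right) = \frac{9}{2} - 3 d$)
$W{\left(-5,4 \right)} + 124 \cdot 25 = \left(\frac{9}{2} - 12\right) + 124 \cdot 25 = \left(\frac{9}{2} - 12\right) + 3100 = - \frac{15}{2} + 3100 = \frac{6185}{2}$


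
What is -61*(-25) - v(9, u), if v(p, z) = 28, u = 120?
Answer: 1497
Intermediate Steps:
-61*(-25) - v(9, u) = -61*(-25) - 1*28 = 1525 - 28 = 1497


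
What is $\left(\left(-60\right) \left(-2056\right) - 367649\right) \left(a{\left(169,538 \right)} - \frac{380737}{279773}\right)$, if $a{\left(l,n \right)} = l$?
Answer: $- \frac{11457373960100}{279773} \approx -4.0952 \cdot 10^{7}$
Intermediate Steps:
$\left(\left(-60\right) \left(-2056\right) - 367649\right) \left(a{\left(169,538 \right)} - \frac{380737}{279773}\right) = \left(\left(-60\right) \left(-2056\right) - 367649\right) \left(169 - \frac{380737}{279773}\right) = \left(123360 - 367649\right) \left(169 - \frac{380737}{279773}\right) = - 244289 \left(169 - \frac{380737}{279773}\right) = \left(-244289\right) \frac{46900900}{279773} = - \frac{11457373960100}{279773}$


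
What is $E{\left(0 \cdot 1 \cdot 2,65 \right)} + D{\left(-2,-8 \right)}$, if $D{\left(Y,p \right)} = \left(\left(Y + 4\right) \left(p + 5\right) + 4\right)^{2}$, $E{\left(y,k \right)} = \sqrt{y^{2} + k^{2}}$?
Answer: $69$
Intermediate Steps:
$E{\left(y,k \right)} = \sqrt{k^{2} + y^{2}}$
$D{\left(Y,p \right)} = \left(4 + \left(4 + Y\right) \left(5 + p\right)\right)^{2}$ ($D{\left(Y,p \right)} = \left(\left(4 + Y\right) \left(5 + p\right) + 4\right)^{2} = \left(4 + \left(4 + Y\right) \left(5 + p\right)\right)^{2}$)
$E{\left(0 \cdot 1 \cdot 2,65 \right)} + D{\left(-2,-8 \right)} = \sqrt{65^{2} + \left(0 \cdot 1 \cdot 2\right)^{2}} + \left(24 + 4 \left(-8\right) + 5 \left(-2\right) - -16\right)^{2} = \sqrt{4225 + \left(0 \cdot 2\right)^{2}} + \left(24 - 32 - 10 + 16\right)^{2} = \sqrt{4225 + 0^{2}} + \left(-2\right)^{2} = \sqrt{4225 + 0} + 4 = \sqrt{4225} + 4 = 65 + 4 = 69$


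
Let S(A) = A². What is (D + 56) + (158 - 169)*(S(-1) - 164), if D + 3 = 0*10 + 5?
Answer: 1851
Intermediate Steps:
D = 2 (D = -3 + (0*10 + 5) = -3 + (0 + 5) = -3 + 5 = 2)
(D + 56) + (158 - 169)*(S(-1) - 164) = (2 + 56) + (158 - 169)*((-1)² - 164) = 58 - 11*(1 - 164) = 58 - 11*(-163) = 58 + 1793 = 1851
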